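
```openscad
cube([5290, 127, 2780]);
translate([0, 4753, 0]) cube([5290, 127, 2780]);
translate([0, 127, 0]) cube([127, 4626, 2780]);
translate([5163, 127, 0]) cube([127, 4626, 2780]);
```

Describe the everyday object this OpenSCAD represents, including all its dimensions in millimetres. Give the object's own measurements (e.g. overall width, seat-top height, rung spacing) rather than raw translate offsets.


The wall frame of a small rectangular building: four walls, each 2780 mm tall and 127 mm thick, enclosing a footprint 5290 mm (x) by 4880 mm (y) outside-to-outside, with no floor or roof. The front and back walls (the −y and +y sides) span the full width; the two side walls fit between them.


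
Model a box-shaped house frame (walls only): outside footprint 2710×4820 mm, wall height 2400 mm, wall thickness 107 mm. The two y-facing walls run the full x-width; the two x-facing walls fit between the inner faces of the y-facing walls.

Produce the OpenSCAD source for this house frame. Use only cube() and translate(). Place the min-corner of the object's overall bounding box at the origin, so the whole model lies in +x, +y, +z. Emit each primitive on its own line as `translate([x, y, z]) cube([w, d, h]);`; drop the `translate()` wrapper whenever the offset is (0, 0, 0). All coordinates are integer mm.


cube([2710, 107, 2400]);
translate([0, 4713, 0]) cube([2710, 107, 2400]);
translate([0, 107, 0]) cube([107, 4606, 2400]);
translate([2603, 107, 0]) cube([107, 4606, 2400]);


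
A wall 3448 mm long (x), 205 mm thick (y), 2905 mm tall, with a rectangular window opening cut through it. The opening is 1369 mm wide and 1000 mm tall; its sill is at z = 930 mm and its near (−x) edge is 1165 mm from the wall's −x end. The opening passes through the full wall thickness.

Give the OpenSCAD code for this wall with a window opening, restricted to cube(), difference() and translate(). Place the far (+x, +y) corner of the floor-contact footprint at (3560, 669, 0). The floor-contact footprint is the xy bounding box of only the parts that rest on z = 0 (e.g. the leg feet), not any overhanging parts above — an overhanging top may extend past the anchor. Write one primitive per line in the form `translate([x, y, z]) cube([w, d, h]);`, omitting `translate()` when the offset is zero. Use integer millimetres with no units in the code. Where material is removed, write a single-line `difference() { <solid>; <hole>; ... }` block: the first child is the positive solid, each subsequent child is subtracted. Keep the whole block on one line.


difference() { translate([112, 464, 0]) cube([3448, 205, 2905]); translate([1277, 464, 930]) cube([1369, 205, 1000]); }


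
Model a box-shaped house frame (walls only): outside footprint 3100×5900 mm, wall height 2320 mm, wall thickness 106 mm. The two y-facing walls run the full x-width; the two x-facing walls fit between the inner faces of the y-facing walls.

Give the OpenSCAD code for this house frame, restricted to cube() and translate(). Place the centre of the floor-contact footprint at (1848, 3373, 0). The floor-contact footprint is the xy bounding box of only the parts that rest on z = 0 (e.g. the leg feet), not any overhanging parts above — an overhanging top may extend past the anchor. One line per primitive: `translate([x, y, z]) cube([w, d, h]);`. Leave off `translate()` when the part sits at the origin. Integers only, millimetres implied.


translate([298, 423, 0]) cube([3100, 106, 2320]);
translate([298, 6217, 0]) cube([3100, 106, 2320]);
translate([298, 529, 0]) cube([106, 5688, 2320]);
translate([3292, 529, 0]) cube([106, 5688, 2320]);


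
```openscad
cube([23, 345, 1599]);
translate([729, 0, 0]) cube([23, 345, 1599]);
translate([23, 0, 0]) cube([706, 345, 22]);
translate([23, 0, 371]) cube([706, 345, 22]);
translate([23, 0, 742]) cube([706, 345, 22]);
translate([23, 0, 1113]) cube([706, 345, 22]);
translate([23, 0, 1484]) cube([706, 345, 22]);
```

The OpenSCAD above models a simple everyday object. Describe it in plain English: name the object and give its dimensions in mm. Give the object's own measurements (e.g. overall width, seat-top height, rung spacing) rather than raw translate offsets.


An open bookshelf. Two side panels, each 23 mm thick, 345 mm deep and 1599 mm tall, stand 752 mm apart (outside-to-outside). Between them sit 5 shelves, each 22 mm thick and 345 mm deep, spanning the full gap between the sides. The bottom shelf rests on the floor (its underside at z = 0) and the clear gap between one shelf's top and the next shelf's underside is 349 mm.


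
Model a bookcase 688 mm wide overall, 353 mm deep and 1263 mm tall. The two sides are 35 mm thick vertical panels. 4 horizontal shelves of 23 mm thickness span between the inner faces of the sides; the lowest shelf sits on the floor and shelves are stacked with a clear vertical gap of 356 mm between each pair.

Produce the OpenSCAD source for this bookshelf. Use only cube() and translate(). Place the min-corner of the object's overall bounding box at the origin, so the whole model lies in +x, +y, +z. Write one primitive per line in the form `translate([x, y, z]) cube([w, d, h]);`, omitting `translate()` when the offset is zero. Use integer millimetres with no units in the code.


cube([35, 353, 1263]);
translate([653, 0, 0]) cube([35, 353, 1263]);
translate([35, 0, 0]) cube([618, 353, 23]);
translate([35, 0, 379]) cube([618, 353, 23]);
translate([35, 0, 758]) cube([618, 353, 23]);
translate([35, 0, 1137]) cube([618, 353, 23]);


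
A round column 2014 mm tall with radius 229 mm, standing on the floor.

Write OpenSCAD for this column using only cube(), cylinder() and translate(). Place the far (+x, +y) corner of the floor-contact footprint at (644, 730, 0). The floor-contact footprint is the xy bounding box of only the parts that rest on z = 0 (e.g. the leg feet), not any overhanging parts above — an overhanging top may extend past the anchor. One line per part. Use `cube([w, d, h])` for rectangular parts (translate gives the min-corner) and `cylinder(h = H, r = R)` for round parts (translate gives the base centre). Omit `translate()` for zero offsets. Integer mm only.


translate([415, 501, 0]) cylinder(h = 2014, r = 229);


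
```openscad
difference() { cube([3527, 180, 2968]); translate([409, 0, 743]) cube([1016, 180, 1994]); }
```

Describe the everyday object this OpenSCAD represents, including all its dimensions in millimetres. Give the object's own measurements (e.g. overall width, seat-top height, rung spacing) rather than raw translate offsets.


A wall 3527 mm long (x), 180 mm thick (y), 2968 mm tall, with a rectangular window opening cut through it. The opening is 1016 mm wide and 1994 mm tall; its sill is at z = 743 mm and its near (−x) edge is 409 mm from the wall's −x end. The opening passes through the full wall thickness.


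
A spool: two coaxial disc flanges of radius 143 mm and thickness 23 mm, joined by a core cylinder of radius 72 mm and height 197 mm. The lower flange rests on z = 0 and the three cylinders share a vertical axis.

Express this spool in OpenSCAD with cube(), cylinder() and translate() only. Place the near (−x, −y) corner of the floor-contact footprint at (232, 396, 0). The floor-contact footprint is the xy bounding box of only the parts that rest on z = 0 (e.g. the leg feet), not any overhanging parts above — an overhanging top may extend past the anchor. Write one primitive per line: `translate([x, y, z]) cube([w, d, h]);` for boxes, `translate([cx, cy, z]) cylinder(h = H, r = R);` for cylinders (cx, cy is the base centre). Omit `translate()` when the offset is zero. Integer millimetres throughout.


translate([375, 539, 0]) cylinder(h = 23, r = 143);
translate([375, 539, 23]) cylinder(h = 197, r = 72);
translate([375, 539, 220]) cylinder(h = 23, r = 143);


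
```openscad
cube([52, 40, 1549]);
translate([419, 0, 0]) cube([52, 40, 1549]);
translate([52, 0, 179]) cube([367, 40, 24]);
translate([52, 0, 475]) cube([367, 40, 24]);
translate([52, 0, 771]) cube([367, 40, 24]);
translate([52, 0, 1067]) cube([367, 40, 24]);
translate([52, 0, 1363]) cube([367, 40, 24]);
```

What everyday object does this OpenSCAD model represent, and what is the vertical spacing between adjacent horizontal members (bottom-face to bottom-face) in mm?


A ladder. The rung spacing is 296 mm.

Two tall 52×40 posts with 5 short bars between them — a ladder. Adjacent rungs sit at z = 179 and z = 475, so the spacing is 475 − 179 = 296 mm.


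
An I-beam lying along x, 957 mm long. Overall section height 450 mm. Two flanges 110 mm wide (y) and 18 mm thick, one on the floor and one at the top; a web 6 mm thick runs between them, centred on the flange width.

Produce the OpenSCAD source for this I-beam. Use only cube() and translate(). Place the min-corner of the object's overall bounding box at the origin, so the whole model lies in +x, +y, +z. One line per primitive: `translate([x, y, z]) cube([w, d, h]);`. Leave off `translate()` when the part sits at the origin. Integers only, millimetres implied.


cube([957, 110, 18]);
translate([0, 52, 18]) cube([957, 6, 414]);
translate([0, 0, 432]) cube([957, 110, 18]);


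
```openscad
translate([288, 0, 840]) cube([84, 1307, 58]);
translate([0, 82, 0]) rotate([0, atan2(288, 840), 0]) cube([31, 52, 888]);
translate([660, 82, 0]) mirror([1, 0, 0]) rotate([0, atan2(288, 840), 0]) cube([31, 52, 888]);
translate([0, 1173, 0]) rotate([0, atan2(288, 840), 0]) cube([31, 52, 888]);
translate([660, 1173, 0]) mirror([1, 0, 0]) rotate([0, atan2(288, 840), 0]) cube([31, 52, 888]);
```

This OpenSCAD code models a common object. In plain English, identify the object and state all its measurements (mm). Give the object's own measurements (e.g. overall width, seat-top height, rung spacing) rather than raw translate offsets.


A sawhorse. A 84×1307×58 mm beam (x, y, z) sits on two A-frame leg pairs. Each pair is two raked legs of 31×52 mm section (52 mm along y) splaying symmetrically in x. Each leg rises 840 mm vertically over 288 mm of horizontal reach and is 888 mm long along its own axis. Every leg's outer bottom edge rests on the floor and its outer top edge meets a bottom edge of the beam — the left legs (tilting toward +x) meet the beam's −x bottom edge, the right legs (their mirror images, tilting toward −x) meet its +x bottom edge — so the leg tops tuck under the beam, the beam's underside is 840 mm above the floor, and the feet are 660 mm apart outside-to-outside with the beam centred between them. The two leg pairs are set in 82 mm from either end of the beam.


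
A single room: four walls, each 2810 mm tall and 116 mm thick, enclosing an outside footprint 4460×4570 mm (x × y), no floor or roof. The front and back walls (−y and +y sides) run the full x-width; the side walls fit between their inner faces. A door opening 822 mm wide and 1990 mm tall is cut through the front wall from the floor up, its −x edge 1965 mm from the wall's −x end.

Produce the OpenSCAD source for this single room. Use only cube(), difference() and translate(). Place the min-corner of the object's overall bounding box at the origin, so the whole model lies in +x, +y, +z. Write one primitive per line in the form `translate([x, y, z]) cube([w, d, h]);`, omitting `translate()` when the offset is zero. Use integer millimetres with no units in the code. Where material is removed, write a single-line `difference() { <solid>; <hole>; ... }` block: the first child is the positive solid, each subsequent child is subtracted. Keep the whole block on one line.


difference() { cube([4460, 116, 2810]); translate([1965, 0, 0]) cube([822, 116, 1990]); }
translate([0, 4454, 0]) cube([4460, 116, 2810]);
translate([0, 116, 0]) cube([116, 4338, 2810]);
translate([4344, 116, 0]) cube([116, 4338, 2810]);


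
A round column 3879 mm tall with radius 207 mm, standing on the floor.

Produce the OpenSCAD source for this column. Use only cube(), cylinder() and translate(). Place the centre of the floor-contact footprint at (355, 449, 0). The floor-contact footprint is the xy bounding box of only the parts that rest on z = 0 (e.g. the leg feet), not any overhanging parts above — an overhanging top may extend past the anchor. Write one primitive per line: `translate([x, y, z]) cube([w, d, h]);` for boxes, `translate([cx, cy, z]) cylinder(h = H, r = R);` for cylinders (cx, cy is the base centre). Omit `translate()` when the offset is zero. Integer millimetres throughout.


translate([355, 449, 0]) cylinder(h = 3879, r = 207);


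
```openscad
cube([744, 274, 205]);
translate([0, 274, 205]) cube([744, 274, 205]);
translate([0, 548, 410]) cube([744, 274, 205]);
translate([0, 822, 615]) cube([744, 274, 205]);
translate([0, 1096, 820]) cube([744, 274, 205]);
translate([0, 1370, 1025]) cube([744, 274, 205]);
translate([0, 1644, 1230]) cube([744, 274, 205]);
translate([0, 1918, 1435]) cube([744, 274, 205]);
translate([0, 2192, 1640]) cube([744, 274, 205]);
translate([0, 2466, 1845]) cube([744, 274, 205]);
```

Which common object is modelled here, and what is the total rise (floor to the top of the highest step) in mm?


A staircase. The total rise is 2050 mm.

10 identical blocks, each offset up and back from the previous — a staircase. Each step is 205 mm tall and there are 10 of them, so the total rise is 10 × 205 = 2050 mm.


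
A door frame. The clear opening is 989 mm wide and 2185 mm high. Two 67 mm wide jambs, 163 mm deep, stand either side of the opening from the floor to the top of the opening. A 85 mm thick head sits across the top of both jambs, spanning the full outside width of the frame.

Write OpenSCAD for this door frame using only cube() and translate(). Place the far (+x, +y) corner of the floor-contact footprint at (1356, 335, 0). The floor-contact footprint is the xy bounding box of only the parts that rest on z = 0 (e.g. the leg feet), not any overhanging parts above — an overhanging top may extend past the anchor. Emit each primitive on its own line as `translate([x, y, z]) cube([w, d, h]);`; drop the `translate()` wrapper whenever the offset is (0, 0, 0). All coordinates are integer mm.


translate([233, 172, 0]) cube([67, 163, 2185]);
translate([1289, 172, 0]) cube([67, 163, 2185]);
translate([233, 172, 2185]) cube([1123, 163, 85]);


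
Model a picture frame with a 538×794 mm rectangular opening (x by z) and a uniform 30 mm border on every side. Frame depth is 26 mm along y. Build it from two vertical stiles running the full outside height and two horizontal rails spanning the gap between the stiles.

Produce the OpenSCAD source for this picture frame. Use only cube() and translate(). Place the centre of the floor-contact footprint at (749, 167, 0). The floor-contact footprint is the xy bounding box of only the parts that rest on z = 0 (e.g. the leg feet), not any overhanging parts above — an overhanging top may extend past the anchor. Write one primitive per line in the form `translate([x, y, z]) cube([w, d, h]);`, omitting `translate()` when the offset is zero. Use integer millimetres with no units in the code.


translate([450, 154, 0]) cube([30, 26, 854]);
translate([1018, 154, 0]) cube([30, 26, 854]);
translate([480, 154, 0]) cube([538, 26, 30]);
translate([480, 154, 824]) cube([538, 26, 30]);


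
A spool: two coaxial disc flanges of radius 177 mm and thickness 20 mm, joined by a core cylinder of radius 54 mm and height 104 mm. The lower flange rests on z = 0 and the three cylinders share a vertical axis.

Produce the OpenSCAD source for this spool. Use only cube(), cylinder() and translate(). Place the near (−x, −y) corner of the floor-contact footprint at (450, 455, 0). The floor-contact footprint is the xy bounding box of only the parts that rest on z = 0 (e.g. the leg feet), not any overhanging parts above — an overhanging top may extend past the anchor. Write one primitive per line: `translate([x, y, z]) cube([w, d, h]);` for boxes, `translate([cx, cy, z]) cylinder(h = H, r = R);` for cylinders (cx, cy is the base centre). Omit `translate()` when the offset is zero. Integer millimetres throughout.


translate([627, 632, 0]) cylinder(h = 20, r = 177);
translate([627, 632, 20]) cylinder(h = 104, r = 54);
translate([627, 632, 124]) cylinder(h = 20, r = 177);


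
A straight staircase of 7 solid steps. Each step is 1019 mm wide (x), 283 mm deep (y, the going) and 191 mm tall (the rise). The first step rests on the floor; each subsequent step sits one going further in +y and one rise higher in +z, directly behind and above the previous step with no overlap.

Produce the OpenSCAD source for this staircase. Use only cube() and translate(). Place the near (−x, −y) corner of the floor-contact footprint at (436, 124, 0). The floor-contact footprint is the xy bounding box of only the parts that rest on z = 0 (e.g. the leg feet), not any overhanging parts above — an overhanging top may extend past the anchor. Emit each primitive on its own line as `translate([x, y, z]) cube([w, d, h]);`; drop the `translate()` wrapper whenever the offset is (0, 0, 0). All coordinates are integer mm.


translate([436, 124, 0]) cube([1019, 283, 191]);
translate([436, 407, 191]) cube([1019, 283, 191]);
translate([436, 690, 382]) cube([1019, 283, 191]);
translate([436, 973, 573]) cube([1019, 283, 191]);
translate([436, 1256, 764]) cube([1019, 283, 191]);
translate([436, 1539, 955]) cube([1019, 283, 191]);
translate([436, 1822, 1146]) cube([1019, 283, 191]);


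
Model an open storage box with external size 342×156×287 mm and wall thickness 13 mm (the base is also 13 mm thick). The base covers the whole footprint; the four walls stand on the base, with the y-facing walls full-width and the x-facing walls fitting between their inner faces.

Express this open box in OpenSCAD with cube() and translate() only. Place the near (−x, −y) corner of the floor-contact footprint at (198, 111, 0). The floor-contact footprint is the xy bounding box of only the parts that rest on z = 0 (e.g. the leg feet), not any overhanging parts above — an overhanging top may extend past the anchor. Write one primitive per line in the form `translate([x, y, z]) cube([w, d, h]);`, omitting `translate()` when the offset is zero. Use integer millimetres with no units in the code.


translate([198, 111, 0]) cube([342, 156, 13]);
translate([198, 111, 13]) cube([342, 13, 274]);
translate([198, 254, 13]) cube([342, 13, 274]);
translate([198, 124, 13]) cube([13, 130, 274]);
translate([527, 124, 13]) cube([13, 130, 274]);


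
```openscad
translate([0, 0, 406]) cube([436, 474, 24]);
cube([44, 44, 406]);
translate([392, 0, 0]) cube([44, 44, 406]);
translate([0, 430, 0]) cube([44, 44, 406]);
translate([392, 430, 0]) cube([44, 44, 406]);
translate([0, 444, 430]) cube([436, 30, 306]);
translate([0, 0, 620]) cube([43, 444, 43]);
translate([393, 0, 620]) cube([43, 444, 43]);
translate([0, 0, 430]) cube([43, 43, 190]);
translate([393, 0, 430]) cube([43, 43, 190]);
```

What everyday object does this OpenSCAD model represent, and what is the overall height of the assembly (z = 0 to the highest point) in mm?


A chair. The overall height is 736 mm.

A slab on four corner posts with a tall panel at the back — a chair. The seat slab sits at z = 406 with thickness 24, and the 306 mm backrest starts at the seat top, so the overall height is 406 + 24 + 306 = 736 mm.


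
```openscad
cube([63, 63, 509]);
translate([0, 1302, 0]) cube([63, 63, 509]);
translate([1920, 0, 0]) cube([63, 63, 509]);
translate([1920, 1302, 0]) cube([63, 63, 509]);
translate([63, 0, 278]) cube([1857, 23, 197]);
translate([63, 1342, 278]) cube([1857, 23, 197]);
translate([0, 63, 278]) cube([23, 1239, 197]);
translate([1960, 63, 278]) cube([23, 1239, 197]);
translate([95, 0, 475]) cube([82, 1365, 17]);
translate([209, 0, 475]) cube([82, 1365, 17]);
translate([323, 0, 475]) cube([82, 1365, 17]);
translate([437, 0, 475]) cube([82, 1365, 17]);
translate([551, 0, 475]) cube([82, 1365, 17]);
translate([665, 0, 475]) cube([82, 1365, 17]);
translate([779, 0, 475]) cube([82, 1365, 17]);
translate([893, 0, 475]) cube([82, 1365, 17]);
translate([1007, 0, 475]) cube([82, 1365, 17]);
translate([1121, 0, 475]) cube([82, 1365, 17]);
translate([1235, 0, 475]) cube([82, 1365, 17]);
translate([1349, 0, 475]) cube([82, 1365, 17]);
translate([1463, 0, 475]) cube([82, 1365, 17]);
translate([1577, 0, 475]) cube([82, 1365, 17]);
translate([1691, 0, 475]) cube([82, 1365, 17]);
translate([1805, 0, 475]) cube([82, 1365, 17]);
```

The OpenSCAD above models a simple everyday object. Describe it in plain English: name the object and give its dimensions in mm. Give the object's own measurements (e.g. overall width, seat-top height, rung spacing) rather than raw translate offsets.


A bed frame 1983 mm long (x) by 1365 mm wide (y). Four 63×63 mm corner posts, 509 mm tall, at the corners of the footprint. Four rails of 23 mm thickness and 197 mm height run between adjacent posts with their undersides at z = 278 mm, their outer faces flush with the outside of the frame (the two x-running rails run between the posts' inner faces; the two y-running rails run between the posts' inner faces). 16 slats, each 82 mm wide (x) and 17 mm thick, lie across the top of the two x-running rails, running the full 1365 mm width of the frame in y; along x they sit between the end posts with a 32 mm gap after the −x posts and between neighbouring slats, leaving 33 mm before the +x posts.


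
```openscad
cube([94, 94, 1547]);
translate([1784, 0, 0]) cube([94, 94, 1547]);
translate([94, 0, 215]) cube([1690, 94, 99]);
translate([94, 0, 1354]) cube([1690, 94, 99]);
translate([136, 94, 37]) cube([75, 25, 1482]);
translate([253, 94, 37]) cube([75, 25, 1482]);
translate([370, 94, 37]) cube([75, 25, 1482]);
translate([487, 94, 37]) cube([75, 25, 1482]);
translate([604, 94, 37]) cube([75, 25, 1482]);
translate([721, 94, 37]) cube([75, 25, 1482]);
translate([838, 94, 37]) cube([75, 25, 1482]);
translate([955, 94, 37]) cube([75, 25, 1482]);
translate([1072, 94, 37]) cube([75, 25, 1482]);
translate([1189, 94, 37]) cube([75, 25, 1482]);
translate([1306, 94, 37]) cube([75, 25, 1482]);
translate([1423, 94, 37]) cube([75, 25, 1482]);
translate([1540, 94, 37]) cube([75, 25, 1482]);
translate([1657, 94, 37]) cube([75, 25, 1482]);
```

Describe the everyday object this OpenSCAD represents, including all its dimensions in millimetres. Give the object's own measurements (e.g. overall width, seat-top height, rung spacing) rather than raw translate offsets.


A fence section. Two 94×94 mm posts, 1547 mm tall, stand on the floor with a clear span of 1690 mm between their inner faces. Two horizontal rails of 94×99 mm section span the gap between the posts with their undersides at z = 215 mm and z = 1354 mm, flush with the posts' −y face. 14 pickets, each 75 mm wide, 25 mm thick and 1482 mm tall, are fixed to the +y face of the rails with their bottoms at z = 37 mm, spaced across the span with a 42 mm gap after the −x post and between neighbouring pickets, with 52 mm left before the +x post.


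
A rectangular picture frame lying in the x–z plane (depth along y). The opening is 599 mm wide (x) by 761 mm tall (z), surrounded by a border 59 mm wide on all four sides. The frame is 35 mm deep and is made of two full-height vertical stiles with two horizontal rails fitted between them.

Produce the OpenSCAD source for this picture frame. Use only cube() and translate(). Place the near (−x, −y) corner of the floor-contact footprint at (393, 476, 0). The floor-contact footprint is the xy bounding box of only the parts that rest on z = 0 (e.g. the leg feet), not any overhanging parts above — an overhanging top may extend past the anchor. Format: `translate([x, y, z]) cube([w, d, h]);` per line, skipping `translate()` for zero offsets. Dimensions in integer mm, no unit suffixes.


translate([393, 476, 0]) cube([59, 35, 879]);
translate([1051, 476, 0]) cube([59, 35, 879]);
translate([452, 476, 0]) cube([599, 35, 59]);
translate([452, 476, 820]) cube([599, 35, 59]);


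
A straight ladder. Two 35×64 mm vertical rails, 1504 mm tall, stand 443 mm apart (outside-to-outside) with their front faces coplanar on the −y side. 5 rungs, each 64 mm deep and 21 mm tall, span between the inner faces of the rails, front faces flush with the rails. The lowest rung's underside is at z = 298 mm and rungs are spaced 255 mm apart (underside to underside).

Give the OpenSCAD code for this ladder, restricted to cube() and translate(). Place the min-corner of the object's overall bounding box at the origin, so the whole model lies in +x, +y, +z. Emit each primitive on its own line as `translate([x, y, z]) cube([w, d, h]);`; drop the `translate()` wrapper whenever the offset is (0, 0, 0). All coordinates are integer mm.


cube([35, 64, 1504]);
translate([408, 0, 0]) cube([35, 64, 1504]);
translate([35, 0, 298]) cube([373, 64, 21]);
translate([35, 0, 553]) cube([373, 64, 21]);
translate([35, 0, 808]) cube([373, 64, 21]);
translate([35, 0, 1063]) cube([373, 64, 21]);
translate([35, 0, 1318]) cube([373, 64, 21]);


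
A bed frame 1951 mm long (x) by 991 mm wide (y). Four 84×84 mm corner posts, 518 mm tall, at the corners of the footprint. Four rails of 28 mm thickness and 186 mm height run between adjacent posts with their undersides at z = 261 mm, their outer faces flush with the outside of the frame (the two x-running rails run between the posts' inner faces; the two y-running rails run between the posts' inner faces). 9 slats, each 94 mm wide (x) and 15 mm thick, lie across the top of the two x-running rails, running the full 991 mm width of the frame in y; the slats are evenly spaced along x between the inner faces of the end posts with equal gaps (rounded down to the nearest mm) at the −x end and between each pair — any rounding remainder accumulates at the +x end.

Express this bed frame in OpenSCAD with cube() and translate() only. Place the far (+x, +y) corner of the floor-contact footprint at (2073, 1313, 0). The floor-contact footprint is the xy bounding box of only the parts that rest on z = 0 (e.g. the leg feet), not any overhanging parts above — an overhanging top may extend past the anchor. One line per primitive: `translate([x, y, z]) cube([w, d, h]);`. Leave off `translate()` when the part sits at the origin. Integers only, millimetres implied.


translate([122, 322, 0]) cube([84, 84, 518]);
translate([122, 1229, 0]) cube([84, 84, 518]);
translate([1989, 322, 0]) cube([84, 84, 518]);
translate([1989, 1229, 0]) cube([84, 84, 518]);
translate([206, 322, 261]) cube([1783, 28, 186]);
translate([206, 1285, 261]) cube([1783, 28, 186]);
translate([122, 406, 261]) cube([28, 823, 186]);
translate([2045, 406, 261]) cube([28, 823, 186]);
translate([299, 322, 447]) cube([94, 991, 15]);
translate([486, 322, 447]) cube([94, 991, 15]);
translate([673, 322, 447]) cube([94, 991, 15]);
translate([860, 322, 447]) cube([94, 991, 15]);
translate([1047, 322, 447]) cube([94, 991, 15]);
translate([1234, 322, 447]) cube([94, 991, 15]);
translate([1421, 322, 447]) cube([94, 991, 15]);
translate([1608, 322, 447]) cube([94, 991, 15]);
translate([1795, 322, 447]) cube([94, 991, 15]);


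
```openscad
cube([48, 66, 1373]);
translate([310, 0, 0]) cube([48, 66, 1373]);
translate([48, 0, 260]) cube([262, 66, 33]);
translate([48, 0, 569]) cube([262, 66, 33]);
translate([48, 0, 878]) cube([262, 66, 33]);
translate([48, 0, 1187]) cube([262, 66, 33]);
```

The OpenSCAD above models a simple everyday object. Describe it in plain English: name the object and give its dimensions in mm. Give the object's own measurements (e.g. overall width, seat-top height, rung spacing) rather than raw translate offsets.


A straight ladder. Two 48×66 mm vertical rails, 1373 mm tall, stand 358 mm apart (outside-to-outside) with their front faces coplanar on the −y side. 4 rungs, each 66 mm deep and 33 mm tall, span between the inner faces of the rails, front faces flush with the rails. The lowest rung's underside is at z = 260 mm and rungs are spaced 309 mm apart (underside to underside).


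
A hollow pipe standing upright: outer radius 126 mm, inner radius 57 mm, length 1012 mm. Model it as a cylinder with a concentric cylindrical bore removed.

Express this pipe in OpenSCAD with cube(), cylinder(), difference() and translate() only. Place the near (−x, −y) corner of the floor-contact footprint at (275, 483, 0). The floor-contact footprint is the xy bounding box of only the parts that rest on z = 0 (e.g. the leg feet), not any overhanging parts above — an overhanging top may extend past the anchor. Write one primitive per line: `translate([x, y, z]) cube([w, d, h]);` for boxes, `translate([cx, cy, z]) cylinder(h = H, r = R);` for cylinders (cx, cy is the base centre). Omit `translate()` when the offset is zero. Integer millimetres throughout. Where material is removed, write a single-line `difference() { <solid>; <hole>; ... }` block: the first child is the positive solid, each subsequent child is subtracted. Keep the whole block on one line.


difference() { translate([401, 609, 0]) cylinder(h = 1012, r = 126); translate([401, 609, 0]) cylinder(h = 1012, r = 57); }


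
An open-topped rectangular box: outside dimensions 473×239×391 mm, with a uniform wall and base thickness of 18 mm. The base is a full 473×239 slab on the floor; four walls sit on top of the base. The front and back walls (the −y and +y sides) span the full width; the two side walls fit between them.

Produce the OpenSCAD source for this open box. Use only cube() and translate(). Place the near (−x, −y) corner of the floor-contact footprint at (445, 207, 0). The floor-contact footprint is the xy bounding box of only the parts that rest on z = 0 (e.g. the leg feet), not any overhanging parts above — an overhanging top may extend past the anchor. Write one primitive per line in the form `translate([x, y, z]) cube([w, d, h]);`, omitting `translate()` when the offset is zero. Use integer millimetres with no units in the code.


translate([445, 207, 0]) cube([473, 239, 18]);
translate([445, 207, 18]) cube([473, 18, 373]);
translate([445, 428, 18]) cube([473, 18, 373]);
translate([445, 225, 18]) cube([18, 203, 373]);
translate([900, 225, 18]) cube([18, 203, 373]);


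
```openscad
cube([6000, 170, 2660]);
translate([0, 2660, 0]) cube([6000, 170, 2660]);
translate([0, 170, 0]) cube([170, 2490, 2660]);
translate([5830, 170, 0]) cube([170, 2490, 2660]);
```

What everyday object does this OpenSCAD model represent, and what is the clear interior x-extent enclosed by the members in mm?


A house (or room) frame. The interior width is 5660 mm.

Four 2660 mm walls enclosing a rectangle with no floor or roof — a room or house frame. Outside width is 6000 mm and wall thickness is 170 mm, so the interior width is 6000 − 2 × 170 = 5660 mm.


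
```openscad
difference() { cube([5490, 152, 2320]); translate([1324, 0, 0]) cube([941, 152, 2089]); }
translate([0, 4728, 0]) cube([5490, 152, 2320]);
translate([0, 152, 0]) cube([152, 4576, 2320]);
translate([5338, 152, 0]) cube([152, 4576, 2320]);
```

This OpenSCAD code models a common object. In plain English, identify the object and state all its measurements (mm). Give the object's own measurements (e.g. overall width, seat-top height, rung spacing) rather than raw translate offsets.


A single room: four walls, each 2320 mm tall and 152 mm thick, enclosing an outside footprint 5490×4880 mm (x × y), no floor or roof. The front and back walls (−y and +y sides) run the full x-width; the side walls fit between their inner faces. A door opening 941 mm wide and 2089 mm tall is cut through the front wall from the floor up, its −x edge 1324 mm from the wall's −x end.


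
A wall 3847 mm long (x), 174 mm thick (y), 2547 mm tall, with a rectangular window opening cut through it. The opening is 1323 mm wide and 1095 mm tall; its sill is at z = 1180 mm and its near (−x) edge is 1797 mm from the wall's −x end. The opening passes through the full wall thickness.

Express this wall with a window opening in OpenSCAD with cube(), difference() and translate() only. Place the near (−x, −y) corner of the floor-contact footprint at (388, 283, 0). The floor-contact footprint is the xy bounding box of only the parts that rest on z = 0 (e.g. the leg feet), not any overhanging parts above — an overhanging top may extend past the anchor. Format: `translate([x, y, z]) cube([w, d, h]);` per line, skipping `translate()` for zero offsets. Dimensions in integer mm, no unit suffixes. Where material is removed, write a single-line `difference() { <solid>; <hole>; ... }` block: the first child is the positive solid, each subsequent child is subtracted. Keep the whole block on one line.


difference() { translate([388, 283, 0]) cube([3847, 174, 2547]); translate([2185, 283, 1180]) cube([1323, 174, 1095]); }


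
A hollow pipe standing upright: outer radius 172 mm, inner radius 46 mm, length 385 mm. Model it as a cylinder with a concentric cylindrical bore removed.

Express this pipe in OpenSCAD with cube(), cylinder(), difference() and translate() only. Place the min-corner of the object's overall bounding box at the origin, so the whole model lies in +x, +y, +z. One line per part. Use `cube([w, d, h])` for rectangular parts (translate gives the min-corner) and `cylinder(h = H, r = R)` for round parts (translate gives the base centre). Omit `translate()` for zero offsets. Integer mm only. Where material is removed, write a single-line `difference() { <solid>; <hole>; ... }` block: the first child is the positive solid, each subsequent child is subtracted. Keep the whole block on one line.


difference() { translate([172, 172, 0]) cylinder(h = 385, r = 172); translate([172, 172, 0]) cylinder(h = 385, r = 46); }


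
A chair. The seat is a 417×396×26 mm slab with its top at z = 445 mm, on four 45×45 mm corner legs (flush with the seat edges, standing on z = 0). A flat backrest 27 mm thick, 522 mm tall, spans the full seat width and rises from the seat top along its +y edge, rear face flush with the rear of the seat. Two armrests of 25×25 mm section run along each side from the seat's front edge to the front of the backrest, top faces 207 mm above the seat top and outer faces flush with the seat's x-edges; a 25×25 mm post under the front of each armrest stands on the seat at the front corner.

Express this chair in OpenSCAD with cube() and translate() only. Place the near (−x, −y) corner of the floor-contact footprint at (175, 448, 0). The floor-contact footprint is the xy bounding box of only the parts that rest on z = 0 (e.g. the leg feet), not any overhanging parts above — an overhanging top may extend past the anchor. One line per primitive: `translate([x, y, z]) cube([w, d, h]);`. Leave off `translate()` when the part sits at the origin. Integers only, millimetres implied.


// leg_h = 445 - 26 = 419
// arm post h = 207 - 25 = 182
translate([175, 448, 419]) cube([417, 396, 26]);
translate([175, 448, 0]) cube([45, 45, 419]);
translate([547, 448, 0]) cube([45, 45, 419]);
translate([175, 799, 0]) cube([45, 45, 419]);
translate([547, 799, 0]) cube([45, 45, 419]);
translate([175, 817, 445]) cube([417, 27, 522]);
translate([175, 448, 627]) cube([25, 369, 25]);
translate([567, 448, 627]) cube([25, 369, 25]);
translate([175, 448, 445]) cube([25, 25, 182]);
translate([567, 448, 445]) cube([25, 25, 182]);


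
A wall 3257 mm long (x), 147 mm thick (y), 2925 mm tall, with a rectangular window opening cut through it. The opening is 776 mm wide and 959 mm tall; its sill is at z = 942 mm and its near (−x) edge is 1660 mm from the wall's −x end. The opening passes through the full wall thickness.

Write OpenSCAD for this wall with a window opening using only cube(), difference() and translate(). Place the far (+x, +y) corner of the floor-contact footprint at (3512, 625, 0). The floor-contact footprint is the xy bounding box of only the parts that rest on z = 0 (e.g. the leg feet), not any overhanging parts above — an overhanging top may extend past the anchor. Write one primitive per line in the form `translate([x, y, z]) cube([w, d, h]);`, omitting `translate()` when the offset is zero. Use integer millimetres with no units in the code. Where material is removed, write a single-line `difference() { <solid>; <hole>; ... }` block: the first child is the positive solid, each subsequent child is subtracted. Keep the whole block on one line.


difference() { translate([255, 478, 0]) cube([3257, 147, 2925]); translate([1915, 478, 942]) cube([776, 147, 959]); }


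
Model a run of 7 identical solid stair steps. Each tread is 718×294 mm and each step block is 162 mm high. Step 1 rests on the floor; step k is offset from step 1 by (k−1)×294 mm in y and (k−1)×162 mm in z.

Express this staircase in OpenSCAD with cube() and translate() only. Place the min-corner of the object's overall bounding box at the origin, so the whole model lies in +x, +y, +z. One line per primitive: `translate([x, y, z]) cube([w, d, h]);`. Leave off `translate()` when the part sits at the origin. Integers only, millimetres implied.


cube([718, 294, 162]);
translate([0, 294, 162]) cube([718, 294, 162]);
translate([0, 588, 324]) cube([718, 294, 162]);
translate([0, 882, 486]) cube([718, 294, 162]);
translate([0, 1176, 648]) cube([718, 294, 162]);
translate([0, 1470, 810]) cube([718, 294, 162]);
translate([0, 1764, 972]) cube([718, 294, 162]);


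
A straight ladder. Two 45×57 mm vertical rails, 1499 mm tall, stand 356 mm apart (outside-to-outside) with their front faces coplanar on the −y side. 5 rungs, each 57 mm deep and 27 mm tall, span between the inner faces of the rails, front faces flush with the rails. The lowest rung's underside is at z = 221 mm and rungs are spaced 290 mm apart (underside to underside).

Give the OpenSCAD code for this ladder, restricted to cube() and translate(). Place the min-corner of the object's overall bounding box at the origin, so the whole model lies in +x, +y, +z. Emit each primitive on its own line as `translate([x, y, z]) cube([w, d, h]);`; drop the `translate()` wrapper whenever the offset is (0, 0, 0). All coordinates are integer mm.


// rung span = 356 - 2*45 = 266
// rung[k] z = 221 + k*290
cube([45, 57, 1499]);
translate([311, 0, 0]) cube([45, 57, 1499]);
translate([45, 0, 221]) cube([266, 57, 27]);
translate([45, 0, 511]) cube([266, 57, 27]);
translate([45, 0, 801]) cube([266, 57, 27]);
translate([45, 0, 1091]) cube([266, 57, 27]);
translate([45, 0, 1381]) cube([266, 57, 27]);


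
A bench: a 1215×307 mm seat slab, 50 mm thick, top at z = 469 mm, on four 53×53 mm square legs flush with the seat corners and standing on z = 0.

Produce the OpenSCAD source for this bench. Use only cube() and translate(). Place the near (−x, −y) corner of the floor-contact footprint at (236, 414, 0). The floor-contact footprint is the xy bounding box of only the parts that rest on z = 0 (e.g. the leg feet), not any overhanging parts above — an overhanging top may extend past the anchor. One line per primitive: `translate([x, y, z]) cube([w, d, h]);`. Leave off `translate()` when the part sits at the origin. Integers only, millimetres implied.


translate([236, 414, 419]) cube([1215, 307, 50]);
translate([236, 414, 0]) cube([53, 53, 419]);
translate([236, 668, 0]) cube([53, 53, 419]);
translate([1398, 414, 0]) cube([53, 53, 419]);
translate([1398, 668, 0]) cube([53, 53, 419]);


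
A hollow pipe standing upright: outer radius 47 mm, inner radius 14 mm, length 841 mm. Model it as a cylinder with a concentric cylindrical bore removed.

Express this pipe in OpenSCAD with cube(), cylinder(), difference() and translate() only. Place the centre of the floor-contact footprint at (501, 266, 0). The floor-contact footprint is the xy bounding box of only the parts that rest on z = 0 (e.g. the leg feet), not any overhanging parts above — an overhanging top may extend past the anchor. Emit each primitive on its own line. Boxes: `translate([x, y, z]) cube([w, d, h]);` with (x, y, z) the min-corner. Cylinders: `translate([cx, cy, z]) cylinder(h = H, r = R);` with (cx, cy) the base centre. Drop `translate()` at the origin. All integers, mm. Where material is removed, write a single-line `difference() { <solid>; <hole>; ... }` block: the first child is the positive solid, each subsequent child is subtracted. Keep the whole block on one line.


difference() { translate([501, 266, 0]) cylinder(h = 841, r = 47); translate([501, 266, 0]) cylinder(h = 841, r = 14); }
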